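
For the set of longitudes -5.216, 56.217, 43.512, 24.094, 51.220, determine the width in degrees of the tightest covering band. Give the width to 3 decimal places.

Sort the longitudes: -5.216°, +24.094°, +43.512°, +51.220°, +56.217°.
Eastward gaps between consecutive values (wrapping around): 29.310°, 19.418°, 7.708°, 4.997°, 298.567°.
Largest gap = 298.567° ⇒ minimal covering band is its complement: 360° − 298.567° = 61.433°.
Band runs from -5.216° eastward to +56.217°.

61.433°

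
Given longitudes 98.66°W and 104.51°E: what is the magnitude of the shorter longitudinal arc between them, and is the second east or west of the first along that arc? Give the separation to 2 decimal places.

Raw difference: 104.51 − -98.66 = 203.17°.
Normalise into (−180°, 180°]: 203.17° − 360° = -156.83°.
Negative ⇒ the second point lies to the west; separation 156.83°.

156.83° west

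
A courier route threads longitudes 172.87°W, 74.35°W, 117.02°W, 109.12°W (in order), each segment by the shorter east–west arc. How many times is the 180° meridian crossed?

0

Leg 1: -172.87° → -74.35°, shortest Δλ = 98.52° (east) — does not cross 180°.
Leg 2: -74.35° → -117.02°, shortest Δλ = -42.67° (west) — does not cross 180°.
Leg 3: -117.02° → -109.12°, shortest Δλ = 7.9° (east) — does not cross 180°.
Total crossings: 0.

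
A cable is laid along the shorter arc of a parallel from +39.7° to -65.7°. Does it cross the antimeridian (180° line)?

No

Signed shortest Δλ = ((-65.7 − 39.7 + 180) mod 360) − 180 = -105.4°.
Going west by 105.4° from +39.7° reaches -65.7° without touching 180°.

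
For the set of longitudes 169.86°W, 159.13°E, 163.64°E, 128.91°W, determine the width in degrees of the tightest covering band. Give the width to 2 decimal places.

71.96°

Sort the longitudes: -169.86°, -128.91°, +159.13°, +163.64°.
Eastward gaps between consecutive values (wrapping around): 40.95°, 288.04°, 4.51°, 26.50°.
Largest gap = 288.04° ⇒ minimal covering band is its complement: 360° − 288.04° = 71.96°.
Band runs from +159.13° eastward to -128.91°, crossing the antimeridian.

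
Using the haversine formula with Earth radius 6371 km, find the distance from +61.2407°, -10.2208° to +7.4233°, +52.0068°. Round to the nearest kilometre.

7827 km

Δλ = 52.0068 − -10.2208 = 62.2276°.
Δφ = 7.4233 − 61.2407 = -53.8174°.
a = sin²(Δφ/2) + cos φ₁ · cos φ₂ · sin²(Δλ/2) = 0.332214.
c = 2·atan2(√a, √(1−a)) = 1.22858 rad → d = 6371·c ≈ 7827.31 km.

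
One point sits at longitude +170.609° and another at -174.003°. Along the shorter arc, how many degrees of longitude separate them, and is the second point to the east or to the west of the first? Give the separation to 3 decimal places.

15.388° east

Raw difference: -174.003 − 170.609 = -344.612°.
Normalise into (−180°, 180°]: -344.612° + 360° = 15.388°.
Positive ⇒ the second point lies to the east; separation 15.388°.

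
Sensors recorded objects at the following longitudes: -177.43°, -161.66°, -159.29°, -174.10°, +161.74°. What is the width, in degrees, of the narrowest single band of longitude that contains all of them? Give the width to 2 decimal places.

Sort the longitudes: -177.43°, -174.10°, -161.66°, -159.29°, +161.74°.
Eastward gaps between consecutive values (wrapping around): 3.33°, 12.44°, 2.37°, 321.03°, 20.83°.
Largest gap = 321.03° ⇒ minimal covering band is its complement: 360° − 321.03° = 38.97°.
Band runs from +161.74° eastward to -159.29°, crossing the antimeridian.

38.97°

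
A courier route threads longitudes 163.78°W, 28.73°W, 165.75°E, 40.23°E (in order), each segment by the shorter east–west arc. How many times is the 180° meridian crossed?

1

Leg 1: -163.78° → -28.73°, shortest Δλ = 135.05° (east) — does not cross 180°.
Leg 2: -28.73° → +165.75°, shortest Δλ = -165.52° (west) — crosses 180°.
Leg 3: +165.75° → +40.23°, shortest Δλ = -125.52° (west) — does not cross 180°.
Total crossings: 1.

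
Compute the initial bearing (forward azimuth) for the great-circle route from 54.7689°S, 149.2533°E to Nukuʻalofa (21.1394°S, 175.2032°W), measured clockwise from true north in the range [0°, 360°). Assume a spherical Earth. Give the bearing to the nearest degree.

Δλ = -175.2032 − 149.2533 = -324.4565°; wrapped into (−180°, 180°]: 35.5435°.
θ = atan2( sin Δλ · cos φ₂ , cos φ₁ · sin φ₂ − sin φ₁ · cos φ₂ · cos Δλ )
  = atan2(0.54220, 0.41187) = 52.779° → normalised to [0°, 360°): 52.779°.

53°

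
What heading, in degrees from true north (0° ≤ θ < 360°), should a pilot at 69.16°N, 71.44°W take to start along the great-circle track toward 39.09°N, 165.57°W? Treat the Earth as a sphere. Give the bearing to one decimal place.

Δλ = -165.57 − -71.44 = -94.13°.
θ = atan2( sin Δλ · cos φ₂ , cos φ₁ · sin φ₂ − sin φ₁ · cos φ₂ · cos Δλ )
  = atan2(-0.77414, 0.27656) = -70.341° → normalised to [0°, 360°): 289.659°.

289.7°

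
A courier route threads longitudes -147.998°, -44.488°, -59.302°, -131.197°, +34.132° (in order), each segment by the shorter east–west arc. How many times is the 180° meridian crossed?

0

Leg 1: -147.998° → -44.488°, shortest Δλ = 103.51° (east) — does not cross 180°.
Leg 2: -44.488° → -59.302°, shortest Δλ = -14.814° (west) — does not cross 180°.
Leg 3: -59.302° → -131.197°, shortest Δλ = -71.895° (west) — does not cross 180°.
Leg 4: -131.197° → +34.132°, shortest Δλ = 165.329° (east) — does not cross 180°.
Total crossings: 0.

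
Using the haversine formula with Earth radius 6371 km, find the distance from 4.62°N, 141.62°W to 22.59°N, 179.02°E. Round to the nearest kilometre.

Δλ = 179.02 − -141.62 = 320.64°; wrapped into (−180°, 180°]: -39.36°.
Δφ = 22.59 − 4.62 = 17.97°.
a = sin²(Δφ/2) + cos φ₁ · cos φ₂ · sin²(Δλ/2) = 0.128761.
c = 2·atan2(√a, √(1−a)) = 0.73403 rad → d = 6371·c ≈ 4676.54 km.

4677 km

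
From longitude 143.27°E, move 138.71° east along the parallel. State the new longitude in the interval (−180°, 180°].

Start at +143.27°; shift +138.71° → +281.98°.
+281.98° lies outside (−180°, 180°]; subtract 360° → -78.02°.

78.02°W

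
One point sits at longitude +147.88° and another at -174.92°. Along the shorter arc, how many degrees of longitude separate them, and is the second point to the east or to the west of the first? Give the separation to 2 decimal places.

37.20° east

Raw difference: -174.92 − 147.88 = -322.8°.
Normalise into (−180°, 180°]: -322.8° + 360° = 37.2°.
Positive ⇒ the second point lies to the east; separation 37.20°.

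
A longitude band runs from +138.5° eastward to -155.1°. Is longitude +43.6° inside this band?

No

Band width going east from +138.5° to -155.1°: ((-155.1 − 138.5) mod 360) = 66.4°.
Offset of +43.6° east of the west edge: ((43.6 − 138.5) mod 360) = 265.1°.
265.1° > 66.4° ⇒ outside.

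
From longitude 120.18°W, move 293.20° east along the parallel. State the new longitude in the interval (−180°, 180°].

Start at -120.18°; shift +293.20° → +173.02°.
+173.02° already lies in (−180°, 180°].

173.02°E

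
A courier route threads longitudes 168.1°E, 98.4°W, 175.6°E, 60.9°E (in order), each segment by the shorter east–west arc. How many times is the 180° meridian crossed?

2

Leg 1: +168.1° → -98.4°, shortest Δλ = 93.5° (east) — crosses 180°.
Leg 2: -98.4° → +175.6°, shortest Δλ = -86.0° (west) — crosses 180°.
Leg 3: +175.6° → +60.9°, shortest Δλ = -114.7° (west) — does not cross 180°.
Total crossings: 2.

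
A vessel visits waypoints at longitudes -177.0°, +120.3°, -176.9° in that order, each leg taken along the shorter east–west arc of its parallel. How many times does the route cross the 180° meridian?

Leg 1: -177.0° → +120.3°, shortest Δλ = -62.7° (west) — crosses 180°.
Leg 2: +120.3° → -176.9°, shortest Δλ = 62.8° (east) — crosses 180°.
Total crossings: 2.

2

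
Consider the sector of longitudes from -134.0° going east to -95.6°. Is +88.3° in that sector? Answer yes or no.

No

Band width going east from -134.0° to -95.6°: ((-95.6 − -134.0) mod 360) = 38.4°.
Offset of +88.3° east of the west edge: ((88.3 − -134.0) mod 360) = 222.3°.
222.3° > 38.4° ⇒ outside.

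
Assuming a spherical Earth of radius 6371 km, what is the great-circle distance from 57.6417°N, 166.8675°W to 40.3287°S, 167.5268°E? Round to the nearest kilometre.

11152 km

Δλ = 167.5268 − -166.8675 = 334.3943°; wrapped into (−180°, 180°]: -25.6057°.
Δφ = -40.3287 − 57.6417 = -97.9704°.
a = sin²(Δφ/2) + cos φ₁ · cos φ₂ · sin²(Δλ/2) = 0.589366.
c = 2·atan2(√a, √(1−a)) = 1.75049 rad → d = 6371·c ≈ 11152.40 km.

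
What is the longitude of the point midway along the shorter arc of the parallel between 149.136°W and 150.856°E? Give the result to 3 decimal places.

179.140°W

Signed shortest Δλ from -149.136° to +150.856° is -60.008°.
Midpoint longitude = -149.136° + (-60.008°)/2 = -149.136° − 30.004° = -179.140°.
(The naïve average (-149.136 + +150.856)/2 = 0.86° is on the wrong side of the globe.)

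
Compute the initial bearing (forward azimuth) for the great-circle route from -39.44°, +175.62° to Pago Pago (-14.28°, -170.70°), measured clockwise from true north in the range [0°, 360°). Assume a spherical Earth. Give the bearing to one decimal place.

Δλ = -170.70 − 175.62 = -346.32°; wrapped into (−180°, 180°]: 13.68°.
θ = atan2( sin Δλ · cos φ₂ , cos φ₁ · sin φ₂ − sin φ₁ · cos φ₂ · cos Δλ )
  = atan2(0.22919, 0.40768) = 29.344° → normalised to [0°, 360°): 29.344°.

29.3°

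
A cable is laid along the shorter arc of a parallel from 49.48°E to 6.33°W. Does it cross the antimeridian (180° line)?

Signed shortest Δλ = ((-6.33 − 49.48 + 180) mod 360) − 180 = -55.81°.
Going west by 55.81° from +49.48° reaches -6.33° without touching 180°.

No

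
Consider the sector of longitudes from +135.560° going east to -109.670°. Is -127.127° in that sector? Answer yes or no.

Band width going east from +135.560° to -109.670°: ((-109.670 − 135.560) mod 360) = 114.770°.
Offset of -127.127° east of the west edge: ((-127.127 − 135.560) mod 360) = 97.313°.
97.313° ≤ 114.770° ⇒ inside.

Yes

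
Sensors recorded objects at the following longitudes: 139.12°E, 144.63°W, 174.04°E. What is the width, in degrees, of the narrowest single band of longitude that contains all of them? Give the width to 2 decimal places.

76.25°

Sort the longitudes: -144.63°, +139.12°, +174.04°.
Eastward gaps between consecutive values (wrapping around): 283.75°, 34.92°, 41.33°.
Largest gap = 283.75° ⇒ minimal covering band is its complement: 360° − 283.75° = 76.25°.
Band runs from +139.12° eastward to -144.63°, crossing the antimeridian.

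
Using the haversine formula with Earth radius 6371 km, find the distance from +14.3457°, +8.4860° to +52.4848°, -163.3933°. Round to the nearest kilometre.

Δλ = -163.3933 − 8.4860 = -171.8793°.
Δφ = 52.4848 − 14.3457 = 38.1391°.
a = sin²(Δφ/2) + cos φ₁ · cos φ₂ · sin²(Δλ/2) = 0.693768.
c = 2·atan2(√a, √(1−a)) = 1.96875 rad → d = 6371·c ≈ 12542.93 km.

12543 km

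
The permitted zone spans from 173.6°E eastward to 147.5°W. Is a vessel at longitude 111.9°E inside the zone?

No

Band width going east from +173.6° to -147.5°: ((-147.5 − 173.6) mod 360) = 38.9°.
Offset of +111.9° east of the west edge: ((111.9 − 173.6) mod 360) = 298.3°.
298.3° > 38.9° ⇒ outside.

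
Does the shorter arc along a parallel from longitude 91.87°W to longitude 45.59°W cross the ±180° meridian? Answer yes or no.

Signed shortest Δλ = ((-45.59 − -91.87 + 180) mod 360) − 180 = 46.28°.
Going east by 46.28° from -91.87° reaches -45.59° without touching 180°.

No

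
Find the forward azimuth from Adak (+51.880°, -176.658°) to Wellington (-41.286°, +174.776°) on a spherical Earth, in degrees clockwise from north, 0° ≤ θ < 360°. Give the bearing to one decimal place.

Δλ = 174.776 − -176.658 = 351.434°; wrapped into (−180°, 180°]: -8.566°.
θ = atan2( sin Δλ · cos φ₂ , cos φ₁ · sin φ₂ − sin φ₁ · cos φ₂ · cos Δλ )
  = atan2(-0.11192, -0.99188) = -173.562° → normalised to [0°, 360°): 186.438°.

186.4°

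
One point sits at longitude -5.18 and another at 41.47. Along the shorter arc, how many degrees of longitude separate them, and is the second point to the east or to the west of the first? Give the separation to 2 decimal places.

46.65° east

Raw difference: 41.47 − -5.18 = 46.65°.
Normalise into (−180°, 180°]: 46.65° stays 46.65°.
Positive ⇒ the second point lies to the east; separation 46.65°.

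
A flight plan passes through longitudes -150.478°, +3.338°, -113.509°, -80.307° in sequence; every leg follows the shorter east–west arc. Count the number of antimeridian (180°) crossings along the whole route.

0

Leg 1: -150.478° → +3.338°, shortest Δλ = 153.816° (east) — does not cross 180°.
Leg 2: +3.338° → -113.509°, shortest Δλ = -116.847° (west) — does not cross 180°.
Leg 3: -113.509° → -80.307°, shortest Δλ = 33.202° (east) — does not cross 180°.
Total crossings: 0.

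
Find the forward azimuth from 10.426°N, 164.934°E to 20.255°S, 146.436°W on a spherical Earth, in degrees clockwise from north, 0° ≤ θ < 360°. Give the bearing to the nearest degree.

Δλ = -146.436 − 164.934 = -311.370°; wrapped into (−180°, 180°]: 48.630°.
θ = atan2( sin Δλ · cos φ₂ , cos φ₁ · sin φ₂ − sin φ₁ · cos φ₂ · cos Δλ )
  = atan2(0.70405, -0.45269) = 122.740° → normalised to [0°, 360°): 122.740°.

123°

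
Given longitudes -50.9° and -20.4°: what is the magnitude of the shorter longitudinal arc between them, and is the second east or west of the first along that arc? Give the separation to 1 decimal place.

Raw difference: -20.4 − -50.9 = 30.5°.
Normalise into (−180°, 180°]: 30.5° stays 30.5°.
Positive ⇒ the second point lies to the east; separation 30.5°.

30.5° east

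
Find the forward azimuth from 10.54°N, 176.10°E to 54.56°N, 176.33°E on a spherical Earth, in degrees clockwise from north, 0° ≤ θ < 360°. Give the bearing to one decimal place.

0.2°

Δλ = 176.33 − 176.10 = 0.23°.
θ = atan2( sin Δλ · cos φ₂ , cos φ₁ · sin φ₂ − sin φ₁ · cos φ₂ · cos Δλ )
  = atan2(0.00233, 0.69491) = 0.192° → normalised to [0°, 360°): 0.192°.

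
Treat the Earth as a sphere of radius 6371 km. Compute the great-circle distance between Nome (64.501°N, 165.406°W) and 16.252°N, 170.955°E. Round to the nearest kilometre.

Δλ = 170.955 − -165.406 = 336.361°; wrapped into (−180°, 180°]: -23.639°.
Δφ = 16.252 − 64.501 = -48.249°.
a = sin²(Δφ/2) + cos φ₁ · cos φ₂ · sin²(Δλ/2) = 0.184392.
c = 2·atan2(√a, √(1−a)) = 0.88768 rad → d = 6371·c ≈ 5655.39 km.

5655 km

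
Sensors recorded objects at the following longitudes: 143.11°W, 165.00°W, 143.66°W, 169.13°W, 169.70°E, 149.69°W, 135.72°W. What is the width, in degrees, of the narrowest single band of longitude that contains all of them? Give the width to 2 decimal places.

Sort the longitudes: -169.13°, -165.00°, -149.69°, -143.66°, -143.11°, -135.72°, +169.70°.
Eastward gaps between consecutive values (wrapping around): 4.13°, 15.31°, 6.03°, 0.55°, 7.39°, 305.42°, 21.17°.
Largest gap = 305.42° ⇒ minimal covering band is its complement: 360° − 305.42° = 54.58°.
Band runs from +169.70° eastward to -135.72°, crossing the antimeridian.

54.58°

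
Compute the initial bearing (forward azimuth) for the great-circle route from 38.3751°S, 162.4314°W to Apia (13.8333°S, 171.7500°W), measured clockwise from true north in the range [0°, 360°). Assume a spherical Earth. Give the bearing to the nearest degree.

Δλ = -171.7500 − -162.4314 = -9.3186°.
θ = atan2( sin Δλ · cos φ₂ , cos φ₁ · sin φ₂ − sin φ₁ · cos φ₂ · cos Δλ )
  = atan2(-0.15723, 0.40740) = -21.103° → normalised to [0°, 360°): 338.897°.

339°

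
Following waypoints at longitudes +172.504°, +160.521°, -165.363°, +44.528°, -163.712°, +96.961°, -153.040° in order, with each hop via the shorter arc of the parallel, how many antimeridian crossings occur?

5

Leg 1: +172.504° → +160.521°, shortest Δλ = -11.983° (west) — does not cross 180°.
Leg 2: +160.521° → -165.363°, shortest Δλ = 34.116° (east) — crosses 180°.
Leg 3: -165.363° → +44.528°, shortest Δλ = -150.109° (west) — crosses 180°.
Leg 4: +44.528° → -163.712°, shortest Δλ = 151.76° (east) — crosses 180°.
Leg 5: -163.712° → +96.961°, shortest Δλ = -99.327° (west) — crosses 180°.
Leg 6: +96.961° → -153.040°, shortest Δλ = 109.999° (east) — crosses 180°.
Total crossings: 5.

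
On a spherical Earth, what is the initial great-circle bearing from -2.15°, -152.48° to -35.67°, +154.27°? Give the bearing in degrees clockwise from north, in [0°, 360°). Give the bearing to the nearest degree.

229°

Δλ = 154.27 − -152.48 = 306.75°; wrapped into (−180°, 180°]: -53.25°.
θ = atan2( sin Δλ · cos φ₂ , cos φ₁ · sin φ₂ − sin φ₁ · cos φ₂ · cos Δλ )
  = atan2(-0.65093, -0.56447) = -130.931° → normalised to [0°, 360°): 229.069°.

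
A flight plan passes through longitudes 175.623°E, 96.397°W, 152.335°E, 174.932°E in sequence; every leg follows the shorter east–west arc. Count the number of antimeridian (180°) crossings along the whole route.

Leg 1: +175.623° → -96.397°, shortest Δλ = 87.98° (east) — crosses 180°.
Leg 2: -96.397° → +152.335°, shortest Δλ = -111.268° (west) — crosses 180°.
Leg 3: +152.335° → +174.932°, shortest Δλ = 22.597° (east) — does not cross 180°.
Total crossings: 2.

2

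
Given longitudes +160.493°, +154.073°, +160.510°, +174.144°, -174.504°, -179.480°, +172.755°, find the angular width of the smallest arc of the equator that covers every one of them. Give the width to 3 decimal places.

Sort the longitudes: -179.480°, -174.504°, +154.073°, +160.493°, +160.510°, +172.755°, +174.144°.
Eastward gaps between consecutive values (wrapping around): 4.976°, 328.577°, 6.420°, 0.017°, 12.245°, 1.389°, 6.376°.
Largest gap = 328.577° ⇒ minimal covering band is its complement: 360° − 328.577° = 31.423°.
Band runs from +154.073° eastward to -174.504°, crossing the antimeridian.

31.423°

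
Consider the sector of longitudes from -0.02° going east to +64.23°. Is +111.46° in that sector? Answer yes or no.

No

Band width going east from -0.02° to +64.23°: ((64.23 − -0.02) mod 360) = 64.25°.
Offset of +111.46° east of the west edge: ((111.46 − -0.02) mod 360) = 111.48°.
111.48° > 64.25° ⇒ outside.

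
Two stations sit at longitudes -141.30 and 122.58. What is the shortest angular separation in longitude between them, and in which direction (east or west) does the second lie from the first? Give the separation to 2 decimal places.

96.12° west

Raw difference: 122.58 − -141.30 = 263.88°.
Normalise into (−180°, 180°]: 263.88° − 360° = -96.12°.
Negative ⇒ the second point lies to the west; separation 96.12°.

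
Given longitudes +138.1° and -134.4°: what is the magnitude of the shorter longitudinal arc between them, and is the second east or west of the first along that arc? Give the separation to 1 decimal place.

Raw difference: -134.4 − 138.1 = -272.5°.
Normalise into (−180°, 180°]: -272.5° + 360° = 87.5°.
Positive ⇒ the second point lies to the east; separation 87.5°.

87.5° east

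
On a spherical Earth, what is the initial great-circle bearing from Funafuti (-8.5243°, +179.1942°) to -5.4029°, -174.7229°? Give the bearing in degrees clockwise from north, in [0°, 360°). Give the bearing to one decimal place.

63.1°

Δλ = -174.7229 − 179.1942 = -353.9171°; wrapped into (−180°, 180°]: 6.0829°.
θ = atan2( sin Δλ · cos φ₂ , cos φ₁ · sin φ₂ − sin φ₁ · cos φ₂ · cos Δλ )
  = atan2(0.10550, 0.05362) = 63.057° → normalised to [0°, 360°): 63.057°.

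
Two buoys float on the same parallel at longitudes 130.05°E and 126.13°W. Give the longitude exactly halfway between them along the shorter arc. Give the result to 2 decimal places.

Signed shortest Δλ from +130.05° to -126.13° is +103.82°.
Midpoint longitude = +130.05° + (+103.82°)/2 = +130.05° + 51.91° = +181.96°.
Normalise into (−180°, 180°]: -178.04°.
(The naïve average (+130.05 + -126.13)/2 = 1.96° is on the wrong side of the globe.)

178.04°W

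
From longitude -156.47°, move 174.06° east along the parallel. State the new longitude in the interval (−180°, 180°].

+17.59°

Start at -156.47°; shift +174.06° → +17.59°.
+17.59° already lies in (−180°, 180°].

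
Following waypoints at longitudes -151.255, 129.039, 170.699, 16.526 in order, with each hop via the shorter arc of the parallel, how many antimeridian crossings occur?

Leg 1: -151.255° → +129.039°, shortest Δλ = -79.706° (west) — crosses 180°.
Leg 2: +129.039° → +170.699°, shortest Δλ = 41.66° (east) — does not cross 180°.
Leg 3: +170.699° → +16.526°, shortest Δλ = -154.173° (west) — does not cross 180°.
Total crossings: 1.

1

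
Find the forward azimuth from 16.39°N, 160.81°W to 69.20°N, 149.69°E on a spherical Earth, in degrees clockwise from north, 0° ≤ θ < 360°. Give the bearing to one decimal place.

342.0°

Δλ = 149.69 − -160.81 = 310.50°; wrapped into (−180°, 180°]: -49.50°.
θ = atan2( sin Δλ · cos φ₂ , cos φ₁ · sin φ₂ − sin φ₁ · cos φ₂ · cos Δλ )
  = atan2(-0.27003, 0.83176) = -17.986° → normalised to [0°, 360°): 342.014°.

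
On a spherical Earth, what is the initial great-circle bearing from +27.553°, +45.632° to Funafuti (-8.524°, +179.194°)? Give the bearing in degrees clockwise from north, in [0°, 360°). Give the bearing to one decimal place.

75.6°

Δλ = 179.194 − 45.632 = 133.562°.
θ = atan2( sin Δλ · cos φ₂ , cos φ₁ · sin φ₂ − sin φ₁ · cos φ₂ · cos Δλ )
  = atan2(0.71662, 0.18384) = 75.612° → normalised to [0°, 360°): 75.612°.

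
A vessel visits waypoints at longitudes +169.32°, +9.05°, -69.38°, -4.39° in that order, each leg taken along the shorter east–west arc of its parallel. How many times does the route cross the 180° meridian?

Leg 1: +169.32° → +9.05°, shortest Δλ = -160.27° (west) — does not cross 180°.
Leg 2: +9.05° → -69.38°, shortest Δλ = -78.43° (west) — does not cross 180°.
Leg 3: -69.38° → -4.39°, shortest Δλ = 64.99° (east) — does not cross 180°.
Total crossings: 0.

0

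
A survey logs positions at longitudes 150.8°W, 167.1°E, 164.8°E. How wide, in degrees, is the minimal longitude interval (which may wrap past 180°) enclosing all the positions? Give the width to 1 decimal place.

Sort the longitudes: -150.8°, +164.8°, +167.1°.
Eastward gaps between consecutive values (wrapping around): 315.6°, 2.3°, 42.1°.
Largest gap = 315.6° ⇒ minimal covering band is its complement: 360° − 315.6° = 44.4°.
Band runs from +164.8° eastward to -150.8°, crossing the antimeridian.

44.4°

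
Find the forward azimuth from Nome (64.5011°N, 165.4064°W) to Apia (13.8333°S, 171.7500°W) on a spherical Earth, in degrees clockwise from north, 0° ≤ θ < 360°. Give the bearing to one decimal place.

186.3°

Δλ = -171.7500 − -165.4064 = -6.3436°.
θ = atan2( sin Δλ · cos φ₂ , cos φ₁ · sin φ₂ − sin φ₁ · cos φ₂ · cos Δλ )
  = atan2(-0.10729, -0.97398) = -173.714° → normalised to [0°, 360°): 186.286°.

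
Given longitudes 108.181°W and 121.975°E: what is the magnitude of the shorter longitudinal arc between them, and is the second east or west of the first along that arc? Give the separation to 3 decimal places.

129.844° west

Raw difference: 121.975 − -108.181 = 230.156°.
Normalise into (−180°, 180°]: 230.156° − 360° = -129.844°.
Negative ⇒ the second point lies to the west; separation 129.844°.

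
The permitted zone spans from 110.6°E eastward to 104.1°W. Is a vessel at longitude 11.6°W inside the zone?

Band width going east from +110.6° to -104.1°: ((-104.1 − 110.6) mod 360) = 145.3°.
Offset of -11.6° east of the west edge: ((-11.6 − 110.6) mod 360) = 237.8°.
237.8° > 145.3° ⇒ outside.

No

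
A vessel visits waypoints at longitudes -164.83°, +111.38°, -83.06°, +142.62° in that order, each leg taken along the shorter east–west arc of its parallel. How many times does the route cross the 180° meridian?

3

Leg 1: -164.83° → +111.38°, shortest Δλ = -83.79° (west) — crosses 180°.
Leg 2: +111.38° → -83.06°, shortest Δλ = 165.56° (east) — crosses 180°.
Leg 3: -83.06° → +142.62°, shortest Δλ = -134.32° (west) — crosses 180°.
Total crossings: 3.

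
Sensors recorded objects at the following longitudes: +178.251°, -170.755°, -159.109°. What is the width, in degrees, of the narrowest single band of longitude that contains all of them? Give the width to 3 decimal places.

Sort the longitudes: -170.755°, -159.109°, +178.251°.
Eastward gaps between consecutive values (wrapping around): 11.646°, 337.360°, 10.994°.
Largest gap = 337.360° ⇒ minimal covering band is its complement: 360° − 337.360° = 22.640°.
Band runs from +178.251° eastward to -159.109°, crossing the antimeridian.

22.640°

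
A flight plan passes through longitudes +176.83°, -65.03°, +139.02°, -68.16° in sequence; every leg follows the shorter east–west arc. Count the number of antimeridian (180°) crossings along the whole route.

3

Leg 1: +176.83° → -65.03°, shortest Δλ = 118.14° (east) — crosses 180°.
Leg 2: -65.03° → +139.02°, shortest Δλ = -155.95° (west) — crosses 180°.
Leg 3: +139.02° → -68.16°, shortest Δλ = 152.82° (east) — crosses 180°.
Total crossings: 3.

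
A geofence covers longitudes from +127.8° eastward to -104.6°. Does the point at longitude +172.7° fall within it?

Yes

Band width going east from +127.8° to -104.6°: ((-104.6 − 127.8) mod 360) = 127.6°.
Offset of +172.7° east of the west edge: ((172.7 − 127.8) mod 360) = 44.9°.
44.9° ≤ 127.6° ⇒ inside.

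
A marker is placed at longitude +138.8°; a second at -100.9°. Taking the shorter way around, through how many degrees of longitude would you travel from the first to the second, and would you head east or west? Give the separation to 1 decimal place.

Raw difference: -100.9 − 138.8 = -239.7°.
Normalise into (−180°, 180°]: -239.7° + 360° = 120.3°.
Positive ⇒ the second point lies to the east; separation 120.3°.

120.3° east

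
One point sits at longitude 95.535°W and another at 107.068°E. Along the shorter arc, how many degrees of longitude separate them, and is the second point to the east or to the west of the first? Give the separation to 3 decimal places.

Raw difference: 107.068 − -95.535 = 202.603°.
Normalise into (−180°, 180°]: 202.603° − 360° = -157.397°.
Negative ⇒ the second point lies to the west; separation 157.397°.

157.397° west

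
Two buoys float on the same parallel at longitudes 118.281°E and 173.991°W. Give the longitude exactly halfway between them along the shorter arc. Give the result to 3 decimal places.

152.145°E

Signed shortest Δλ from +118.281° to -173.991° is +67.728°.
Midpoint longitude = +118.281° + (+67.728°)/2 = +118.281° + 33.864° = +152.145°.
(The naïve average (+118.281 + -173.991)/2 = -27.855° is on the wrong side of the globe.)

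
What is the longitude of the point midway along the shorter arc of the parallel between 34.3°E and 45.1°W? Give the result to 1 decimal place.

Signed shortest Δλ from +34.3° to -45.1° is -79.4°.
Midpoint longitude = +34.3° + (-79.4°)/2 = +34.3° − 39.7° = -5.4°.

5.4°W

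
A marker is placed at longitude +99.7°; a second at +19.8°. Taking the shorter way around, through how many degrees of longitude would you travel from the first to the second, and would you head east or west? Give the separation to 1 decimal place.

79.9° west

Raw difference: 19.8 − 99.7 = -79.9°.
Normalise into (−180°, 180°]: -79.9° stays -79.9°.
Negative ⇒ the second point lies to the west; separation 79.9°.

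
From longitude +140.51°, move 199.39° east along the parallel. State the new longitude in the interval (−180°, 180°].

Start at +140.51°; shift +199.39° → +339.90°.
+339.90° lies outside (−180°, 180°]; subtract 360° → -20.10°.

-20.10°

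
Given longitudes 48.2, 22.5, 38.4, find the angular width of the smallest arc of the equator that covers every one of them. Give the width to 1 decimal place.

Sort the longitudes: +22.5°, +38.4°, +48.2°.
Eastward gaps between consecutive values (wrapping around): 15.9°, 9.8°, 334.3°.
Largest gap = 334.3° ⇒ minimal covering band is its complement: 360° − 334.3° = 25.7°.
Band runs from +22.5° eastward to +48.2°.

25.7°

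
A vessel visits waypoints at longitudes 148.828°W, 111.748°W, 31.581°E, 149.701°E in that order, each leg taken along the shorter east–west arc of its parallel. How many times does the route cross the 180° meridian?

0

Leg 1: -148.828° → -111.748°, shortest Δλ = 37.08° (east) — does not cross 180°.
Leg 2: -111.748° → +31.581°, shortest Δλ = 143.329° (east) — does not cross 180°.
Leg 3: +31.581° → +149.701°, shortest Δλ = 118.12° (east) — does not cross 180°.
Total crossings: 0.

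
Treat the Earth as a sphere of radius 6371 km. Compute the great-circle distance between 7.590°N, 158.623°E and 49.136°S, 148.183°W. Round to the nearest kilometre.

8142 km

Δλ = -148.183 − 158.623 = -306.806°; wrapped into (−180°, 180°]: 53.194°.
Δφ = -49.136 − 7.590 = -56.726°.
a = sin²(Δφ/2) + cos φ₁ · cos φ₂ · sin²(Δλ/2) = 0.355674.
c = 2·atan2(√a, √(1−a)) = 1.27798 rad → d = 6371·c ≈ 8142.00 km.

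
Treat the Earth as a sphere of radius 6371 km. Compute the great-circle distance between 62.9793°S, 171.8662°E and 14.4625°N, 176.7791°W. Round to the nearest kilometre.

8667 km

Δλ = -176.7791 − 171.8662 = -348.6453°; wrapped into (−180°, 180°]: 11.3547°.
Δφ = 14.4625 − -62.9793 = 77.4418°.
a = sin²(Δφ/2) + cos φ₁ · cos φ₂ · sin²(Δλ/2) = 0.395590.
c = 2·atan2(√a, √(1−a)) = 1.36043 rad → d = 6371·c ≈ 8667.28 km.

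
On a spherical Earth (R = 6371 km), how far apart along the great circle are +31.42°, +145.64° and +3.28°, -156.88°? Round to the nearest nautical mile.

Δλ = -156.88 − 145.64 = -302.52°; wrapped into (−180°, 180°]: 57.48°.
Δφ = 3.28 − 31.42 = -28.14°.
a = sin²(Δφ/2) + cos φ₁ · cos φ₂ · sin²(Δλ/2) = 0.256079.
c = 2·atan2(√a, √(1−a)) = 1.06118 rad → d = 6371·c ≈ 6760.79 km ≈ 3650.53 nmi.

3651 nmi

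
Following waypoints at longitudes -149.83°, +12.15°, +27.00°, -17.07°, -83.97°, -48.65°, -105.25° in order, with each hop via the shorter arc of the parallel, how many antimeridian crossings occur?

Leg 1: -149.83° → +12.15°, shortest Δλ = 161.98° (east) — does not cross 180°.
Leg 2: +12.15° → +27.00°, shortest Δλ = 14.85° (east) — does not cross 180°.
Leg 3: +27.00° → -17.07°, shortest Δλ = -44.07° (west) — does not cross 180°.
Leg 4: -17.07° → -83.97°, shortest Δλ = -66.9° (west) — does not cross 180°.
Leg 5: -83.97° → -48.65°, shortest Δλ = 35.32° (east) — does not cross 180°.
Leg 6: -48.65° → -105.25°, shortest Δλ = -56.6° (west) — does not cross 180°.
Total crossings: 0.

0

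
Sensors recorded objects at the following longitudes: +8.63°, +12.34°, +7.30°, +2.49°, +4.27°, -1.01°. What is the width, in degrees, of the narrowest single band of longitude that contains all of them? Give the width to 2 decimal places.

Sort the longitudes: -1.01°, +2.49°, +4.27°, +7.30°, +8.63°, +12.34°.
Eastward gaps between consecutive values (wrapping around): 3.50°, 1.78°, 3.03°, 1.33°, 3.71°, 346.65°.
Largest gap = 346.65° ⇒ minimal covering band is its complement: 360° − 346.65° = 13.35°.
Band runs from -1.01° eastward to +12.34°.

13.35°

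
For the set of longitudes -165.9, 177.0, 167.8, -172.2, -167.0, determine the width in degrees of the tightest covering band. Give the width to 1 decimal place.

26.3°

Sort the longitudes: -172.2°, -167.0°, -165.9°, +167.8°, +177.0°.
Eastward gaps between consecutive values (wrapping around): 5.2°, 1.1°, 333.7°, 9.2°, 10.8°.
Largest gap = 333.7° ⇒ minimal covering band is its complement: 360° − 333.7° = 26.3°.
Band runs from +167.8° eastward to -165.9°, crossing the antimeridian.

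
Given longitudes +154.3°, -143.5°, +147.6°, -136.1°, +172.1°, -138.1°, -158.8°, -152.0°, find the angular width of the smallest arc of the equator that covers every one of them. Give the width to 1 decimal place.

Sort the longitudes: -158.8°, -152.0°, -143.5°, -138.1°, -136.1°, +147.6°, +154.3°, +172.1°.
Eastward gaps between consecutive values (wrapping around): 6.8°, 8.5°, 5.4°, 2.0°, 283.7°, 6.7°, 17.8°, 29.1°.
Largest gap = 283.7° ⇒ minimal covering band is its complement: 360° − 283.7° = 76.3°.
Band runs from +147.6° eastward to -136.1°, crossing the antimeridian.

76.3°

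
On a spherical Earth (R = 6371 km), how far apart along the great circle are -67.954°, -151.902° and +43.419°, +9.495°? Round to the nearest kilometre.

17076 km

Δλ = 9.495 − -151.902 = 161.397°.
Δφ = 43.419 − -67.954 = 111.373°.
a = sin²(Δφ/2) + cos φ₁ · cos φ₂ · sin²(Δλ/2) = 0.947732.
c = 2·atan2(√a, √(1−a)) = 2.68027 rad → d = 6371·c ≈ 17075.98 km.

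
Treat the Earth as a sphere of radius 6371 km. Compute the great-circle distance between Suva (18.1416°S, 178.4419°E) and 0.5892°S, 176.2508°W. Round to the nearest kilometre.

2036 km

Δλ = -176.2508 − 178.4419 = -354.6927°; wrapped into (−180°, 180°]: 5.3073°.
Δφ = -0.5892 − -18.1416 = 17.5524°.
a = sin²(Δφ/2) + cos φ₁ · cos φ₂ · sin²(Δλ/2) = 0.025316.
c = 2·atan2(√a, √(1−a)) = 0.31958 rad → d = 6371·c ≈ 2036.04 km.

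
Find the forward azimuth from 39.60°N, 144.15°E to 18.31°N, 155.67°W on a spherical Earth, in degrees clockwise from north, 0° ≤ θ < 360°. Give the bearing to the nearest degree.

94°

Δλ = -155.67 − 144.15 = -299.82°; wrapped into (−180°, 180°]: 60.18°.
θ = atan2( sin Δλ · cos φ₂ , cos φ₁ · sin φ₂ − sin φ₁ · cos φ₂ · cos Δλ )
  = atan2(0.82367, -0.05886) = 94.088° → normalised to [0°, 360°): 94.088°.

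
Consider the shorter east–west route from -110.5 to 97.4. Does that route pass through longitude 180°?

Naïve |97.4 − -110.5| = 207.9° > 180°, so the shorter arc goes the other way round — across 180°.
Signed shortest Δλ = ((97.4 − -110.5 + 180) mod 360) − 180 = -152.1°.
Going west by 152.1° from -110.5° passes through 180° before reaching +97.4°.

Yes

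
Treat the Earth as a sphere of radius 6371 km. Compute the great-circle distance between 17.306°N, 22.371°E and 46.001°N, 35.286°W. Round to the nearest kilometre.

6153 km

Δλ = -35.286 − 22.371 = -57.657°.
Δφ = 46.001 − 17.306 = 28.695°.
a = sin²(Δφ/2) + cos φ₁ · cos φ₂ · sin²(Δλ/2) = 0.215604.
c = 2·atan2(√a, √(1−a)) = 0.96576 rad → d = 6371·c ≈ 6152.86 km.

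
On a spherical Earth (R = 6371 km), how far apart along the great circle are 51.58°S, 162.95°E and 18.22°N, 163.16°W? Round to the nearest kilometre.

Δλ = -163.16 − 162.95 = -326.11°; wrapped into (−180°, 180°]: 33.89°.
Δφ = 18.22 − -51.58 = 69.80°.
a = sin²(Δφ/2) + cos φ₁ · cos φ₂ · sin²(Δλ/2) = 0.377491.
c = 2·atan2(√a, √(1−a)) = 1.32326 rad → d = 6371·c ≈ 8430.48 km.

8430 km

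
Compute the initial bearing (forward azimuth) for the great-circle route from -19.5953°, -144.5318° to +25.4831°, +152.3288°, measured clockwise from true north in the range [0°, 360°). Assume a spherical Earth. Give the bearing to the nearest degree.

Δλ = 152.3288 − -144.5318 = 296.8606°; wrapped into (−180°, 180°]: -63.1394°.
θ = atan2( sin Δλ · cos φ₂ , cos φ₁ · sin φ₂ − sin φ₁ · cos φ₂ · cos Δλ )
  = atan2(-0.80532, 0.54211) = -56.053° → normalised to [0°, 360°): 303.947°.

304°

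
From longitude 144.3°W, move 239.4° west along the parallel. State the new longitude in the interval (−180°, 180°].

23.7°W

Start at -144.3°; shift −239.4° → -383.7°.
-383.7° lies outside (−180°, 180°]; add 360° → -23.7°.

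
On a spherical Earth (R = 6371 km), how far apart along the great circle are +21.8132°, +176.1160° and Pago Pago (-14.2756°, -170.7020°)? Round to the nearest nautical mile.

2302 nmi

Δλ = -170.7020 − 176.1160 = -346.8180°; wrapped into (−180°, 180°]: 13.1820°.
Δφ = -14.2756 − 21.8132 = -36.0888°.
a = sin²(Δφ/2) + cos φ₁ · cos φ₂ · sin²(Δλ/2) = 0.107801.
c = 2·atan2(√a, √(1−a)) = 0.66907 rad → d = 6371·c ≈ 4262.66 km ≈ 2301.65 nmi.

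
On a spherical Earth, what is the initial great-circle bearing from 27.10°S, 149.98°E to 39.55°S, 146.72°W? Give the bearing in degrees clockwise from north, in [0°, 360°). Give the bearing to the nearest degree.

Δλ = -146.72 − 149.98 = -296.70°; wrapped into (−180°, 180°]: 63.30°.
θ = atan2( sin Δλ · cos φ₂ , cos φ₁ · sin φ₂ − sin φ₁ · cos φ₂ · cos Δλ )
  = atan2(0.68885, -0.40902) = 120.700° → normalised to [0°, 360°): 120.700°.

121°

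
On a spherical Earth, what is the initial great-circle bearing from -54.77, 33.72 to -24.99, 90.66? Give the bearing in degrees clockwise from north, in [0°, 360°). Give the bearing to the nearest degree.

78°

Δλ = 90.66 − 33.72 = 56.94°.
θ = atan2( sin Δλ · cos φ₂ , cos φ₁ · sin φ₂ − sin φ₁ · cos φ₂ · cos Δλ )
  = atan2(0.75964, 0.16018) = 78.092° → normalised to [0°, 360°): 78.092°.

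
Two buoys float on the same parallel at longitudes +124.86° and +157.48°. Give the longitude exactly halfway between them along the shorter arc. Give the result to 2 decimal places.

Signed shortest Δλ from +124.86° to +157.48° is +32.62°.
Midpoint longitude = +124.86° + (+32.62°)/2 = +124.86° + 16.31° = +141.17°.

+141.17°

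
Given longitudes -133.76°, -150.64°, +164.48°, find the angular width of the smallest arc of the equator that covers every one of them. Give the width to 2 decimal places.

61.76°

Sort the longitudes: -150.64°, -133.76°, +164.48°.
Eastward gaps between consecutive values (wrapping around): 16.88°, 298.24°, 44.88°.
Largest gap = 298.24° ⇒ minimal covering band is its complement: 360° − 298.24° = 61.76°.
Band runs from +164.48° eastward to -133.76°, crossing the antimeridian.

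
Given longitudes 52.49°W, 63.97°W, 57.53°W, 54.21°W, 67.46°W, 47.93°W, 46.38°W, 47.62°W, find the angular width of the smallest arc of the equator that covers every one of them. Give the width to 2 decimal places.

21.08°

Sort the longitudes: -67.46°, -63.97°, -57.53°, -54.21°, -52.49°, -47.93°, -47.62°, -46.38°.
Eastward gaps between consecutive values (wrapping around): 3.49°, 6.44°, 3.32°, 1.72°, 4.56°, 0.31°, 1.24°, 338.92°.
Largest gap = 338.92° ⇒ minimal covering band is its complement: 360° − 338.92° = 21.08°.
Band runs from -67.46° eastward to -46.38°.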